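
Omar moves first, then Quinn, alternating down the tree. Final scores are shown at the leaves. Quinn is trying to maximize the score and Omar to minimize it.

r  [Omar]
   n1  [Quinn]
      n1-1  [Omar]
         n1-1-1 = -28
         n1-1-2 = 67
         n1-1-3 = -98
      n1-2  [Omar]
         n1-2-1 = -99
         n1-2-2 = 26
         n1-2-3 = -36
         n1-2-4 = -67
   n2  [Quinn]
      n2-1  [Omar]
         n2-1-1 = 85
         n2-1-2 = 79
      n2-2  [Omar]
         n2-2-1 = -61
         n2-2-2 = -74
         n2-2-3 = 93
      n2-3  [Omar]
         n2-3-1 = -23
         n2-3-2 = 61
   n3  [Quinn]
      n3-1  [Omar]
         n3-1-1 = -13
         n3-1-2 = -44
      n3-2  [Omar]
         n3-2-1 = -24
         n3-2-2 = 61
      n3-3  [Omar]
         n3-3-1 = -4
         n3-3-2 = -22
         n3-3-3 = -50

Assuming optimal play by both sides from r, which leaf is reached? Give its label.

n1-1-3

n1-1 (Omar): min(-28, 67, -98) = -98
n1-2 (Omar): min(-99, 26, -36, -67) = -99
n1 (Quinn): max(-98, -99) = -98
n2-1 (Omar): min(85, 79) = 79
n2-2 (Omar): min(-61, -74, 93) = -74
n2-3 (Omar): min(-23, 61) = -23
n2 (Quinn): max(79, -74, -23) = 79
n3-1 (Omar): min(-13, -44) = -44
n3-2 (Omar): min(-24, 61) = -24
n3-3 (Omar): min(-4, -22, -50) = -50
n3 (Quinn): max(-44, -24, -50) = -24
r (Omar): min(-98, 79, -24) = -98
At r, Omar picks n1 (lowest: -98).
At n1, Quinn picks n1-1 (highest: -98).
At n1-1, Omar picks n1-1-3 (lowest: -98).
Terminal value -98.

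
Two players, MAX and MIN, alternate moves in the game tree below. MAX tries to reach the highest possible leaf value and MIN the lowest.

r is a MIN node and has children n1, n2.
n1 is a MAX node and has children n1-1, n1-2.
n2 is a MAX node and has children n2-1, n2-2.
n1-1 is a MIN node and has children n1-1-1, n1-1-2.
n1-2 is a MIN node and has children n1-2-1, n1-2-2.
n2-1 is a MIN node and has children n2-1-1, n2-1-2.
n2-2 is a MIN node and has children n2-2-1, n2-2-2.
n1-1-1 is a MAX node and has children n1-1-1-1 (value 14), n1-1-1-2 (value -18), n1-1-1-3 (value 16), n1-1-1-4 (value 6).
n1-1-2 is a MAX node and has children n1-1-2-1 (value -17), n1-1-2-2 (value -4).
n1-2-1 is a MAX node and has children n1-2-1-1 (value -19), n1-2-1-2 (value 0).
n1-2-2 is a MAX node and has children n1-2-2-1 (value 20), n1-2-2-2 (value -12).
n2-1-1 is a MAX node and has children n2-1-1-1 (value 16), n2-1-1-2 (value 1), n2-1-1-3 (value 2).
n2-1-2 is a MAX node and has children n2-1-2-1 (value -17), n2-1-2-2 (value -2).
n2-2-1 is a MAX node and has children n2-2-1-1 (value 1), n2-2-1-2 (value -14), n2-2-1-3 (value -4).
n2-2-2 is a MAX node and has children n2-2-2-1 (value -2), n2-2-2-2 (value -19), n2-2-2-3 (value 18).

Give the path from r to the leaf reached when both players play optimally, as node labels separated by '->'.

n1-1-1 (MAX): max(14, -18, 16, 6) = 16
n1-1-2 (MAX): max(-17, -4) = -4
n1-1 (MIN): min(16, -4) = -4
n1-2-1 (MAX): max(-19, 0) = 0
n1-2-2 (MAX): max(20, -12) = 20
n1-2 (MIN): min(0, 20) = 0
n1 (MAX): max(-4, 0) = 0
n2-1-1 (MAX): max(16, 1, 2) = 16
n2-1-2 (MAX): max(-17, -2) = -2
n2-1 (MIN): min(16, -2) = -2
n2-2-1 (MAX): max(1, -14, -4) = 1
n2-2-2 (MAX): max(-2, -19, 18) = 18
n2-2 (MIN): min(1, 18) = 1
n2 (MAX): max(-2, 1) = 1
r (MIN): min(0, 1) = 0
At r, MIN picks n1 (lowest: 0).
At n1, MAX picks n1-2 (highest: 0).
At n1-2, MIN picks n1-2-1 (lowest: 0).
At n1-2-1, MAX picks n1-2-1-2 (highest: 0).
Terminal value 0.

r -> n1 -> n1-2 -> n1-2-1 -> n1-2-1-2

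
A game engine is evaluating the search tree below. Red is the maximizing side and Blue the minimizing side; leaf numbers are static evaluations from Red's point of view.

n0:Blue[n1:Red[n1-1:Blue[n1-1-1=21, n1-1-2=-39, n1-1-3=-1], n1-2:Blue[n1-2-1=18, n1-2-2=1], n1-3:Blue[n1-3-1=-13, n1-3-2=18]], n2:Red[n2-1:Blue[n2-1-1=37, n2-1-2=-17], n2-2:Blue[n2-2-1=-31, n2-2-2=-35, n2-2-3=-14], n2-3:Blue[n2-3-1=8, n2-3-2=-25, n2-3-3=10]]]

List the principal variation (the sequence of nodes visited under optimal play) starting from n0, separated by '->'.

n0 -> n2 -> n2-1 -> n2-1-2

n1-1 (Blue): min(21, -39, -1) = -39
n1-2 (Blue): min(18, 1) = 1
n1-3 (Blue): min(-13, 18) = -13
n1 (Red): max(-39, 1, -13) = 1
n2-1 (Blue): min(37, -17) = -17
n2-2 (Blue): min(-31, -35, -14) = -35
n2-3 (Blue): min(8, -25, 10) = -25
n2 (Red): max(-17, -35, -25) = -17
n0 (Blue): min(1, -17) = -17
At n0, Blue picks n2 (lowest: -17).
At n2, Red picks n2-1 (highest: -17).
At n2-1, Blue picks n2-1-2 (lowest: -17).
Terminal value -17.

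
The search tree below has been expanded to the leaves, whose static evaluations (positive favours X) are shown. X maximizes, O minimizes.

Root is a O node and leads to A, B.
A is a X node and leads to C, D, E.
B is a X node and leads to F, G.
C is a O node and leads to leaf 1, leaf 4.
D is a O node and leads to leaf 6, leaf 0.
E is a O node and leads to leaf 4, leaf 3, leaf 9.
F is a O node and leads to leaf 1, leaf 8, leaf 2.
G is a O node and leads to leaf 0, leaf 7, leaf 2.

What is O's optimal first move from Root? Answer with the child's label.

C (O): min(1, 4) = 1
D (O): min(6, 0) = 0
E (O): min(4, 3, 9) = 3
A (X): max(1, 0, 3) = 3
F (O): min(1, 8, 2) = 1
G (O): min(0, 7, 2) = 0
B (X): max(1, 0) = 1
Root (O): min(3, 1) = 1
O at Root wants the lowest of {A=3, B=1}, so chooses B.

B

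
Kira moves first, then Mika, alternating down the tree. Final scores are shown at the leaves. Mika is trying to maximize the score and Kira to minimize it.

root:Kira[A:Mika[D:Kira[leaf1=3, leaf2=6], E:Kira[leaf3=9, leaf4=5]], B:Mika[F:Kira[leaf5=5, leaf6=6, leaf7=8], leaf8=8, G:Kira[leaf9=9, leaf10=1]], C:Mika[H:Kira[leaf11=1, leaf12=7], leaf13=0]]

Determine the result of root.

1

D (Kira): min(3, 6) = 3
E (Kira): min(9, 5) = 5
A (Mika): max(3, 5) = 5
F (Kira): min(5, 6, 8) = 5
G (Kira): min(9, 1) = 1
B (Mika): max(5, 8, 1) = 8
H (Kira): min(1, 7) = 1
C (Mika): max(1, 0) = 1
root (Kira): min(5, 8, 1) = 1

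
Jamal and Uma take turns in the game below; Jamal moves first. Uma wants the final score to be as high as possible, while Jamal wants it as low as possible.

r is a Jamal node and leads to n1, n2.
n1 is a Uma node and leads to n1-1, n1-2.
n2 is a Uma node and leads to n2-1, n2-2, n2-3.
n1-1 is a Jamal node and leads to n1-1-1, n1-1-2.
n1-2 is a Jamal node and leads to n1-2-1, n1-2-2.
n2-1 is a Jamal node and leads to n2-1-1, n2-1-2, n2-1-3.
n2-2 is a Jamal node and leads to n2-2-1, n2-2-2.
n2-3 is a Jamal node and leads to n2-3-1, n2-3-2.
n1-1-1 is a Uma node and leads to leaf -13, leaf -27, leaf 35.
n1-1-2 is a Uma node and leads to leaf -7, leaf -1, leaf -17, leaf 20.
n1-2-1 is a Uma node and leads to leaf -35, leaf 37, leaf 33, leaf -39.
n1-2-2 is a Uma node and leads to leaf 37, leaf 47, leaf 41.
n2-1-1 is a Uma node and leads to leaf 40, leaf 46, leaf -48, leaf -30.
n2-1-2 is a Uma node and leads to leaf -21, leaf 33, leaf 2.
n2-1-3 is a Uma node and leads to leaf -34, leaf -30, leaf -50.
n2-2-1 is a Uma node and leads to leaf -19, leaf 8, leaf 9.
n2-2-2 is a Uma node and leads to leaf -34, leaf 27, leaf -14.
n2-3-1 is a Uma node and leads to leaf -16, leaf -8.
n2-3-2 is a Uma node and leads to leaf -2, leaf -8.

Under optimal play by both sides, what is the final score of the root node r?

9

n1-1-1 (Uma): max(-13, -27, 35) = 35
n1-1-2 (Uma): max(-7, -1, -17, 20) = 20
n1-1 (Jamal): min(35, 20) = 20
n1-2-1 (Uma): max(-35, 37, 33, -39) = 37
n1-2-2 (Uma): max(37, 47, 41) = 47
n1-2 (Jamal): min(37, 47) = 37
n1 (Uma): max(20, 37) = 37
n2-1-1 (Uma): max(40, 46, -48, -30) = 46
n2-1-2 (Uma): max(-21, 33, 2) = 33
n2-1-3 (Uma): max(-34, -30, -50) = -30
n2-1 (Jamal): min(46, 33, -30) = -30
n2-2-1 (Uma): max(-19, 8, 9) = 9
n2-2-2 (Uma): max(-34, 27, -14) = 27
n2-2 (Jamal): min(9, 27) = 9
n2-3-1 (Uma): max(-16, -8) = -8
n2-3-2 (Uma): max(-2, -8) = -2
n2-3 (Jamal): min(-8, -2) = -8
n2 (Uma): max(-30, 9, -8) = 9
r (Jamal): min(37, 9) = 9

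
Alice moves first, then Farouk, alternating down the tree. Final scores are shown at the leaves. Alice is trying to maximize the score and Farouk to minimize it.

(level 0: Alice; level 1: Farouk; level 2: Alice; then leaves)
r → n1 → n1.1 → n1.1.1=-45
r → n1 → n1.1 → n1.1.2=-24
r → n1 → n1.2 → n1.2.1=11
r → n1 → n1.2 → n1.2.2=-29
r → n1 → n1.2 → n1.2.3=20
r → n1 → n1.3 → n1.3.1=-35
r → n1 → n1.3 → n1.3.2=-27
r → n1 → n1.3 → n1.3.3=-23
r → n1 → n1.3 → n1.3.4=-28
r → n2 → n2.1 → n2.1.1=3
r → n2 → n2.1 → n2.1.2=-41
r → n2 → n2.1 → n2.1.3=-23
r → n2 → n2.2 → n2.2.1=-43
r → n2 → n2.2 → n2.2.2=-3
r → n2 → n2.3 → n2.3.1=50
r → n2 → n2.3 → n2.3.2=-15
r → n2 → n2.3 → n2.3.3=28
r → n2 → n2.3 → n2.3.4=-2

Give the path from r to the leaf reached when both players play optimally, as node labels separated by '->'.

r -> n2 -> n2.2 -> n2.2.2

n1.1 (Alice): max(-45, -24) = -24
n1.2 (Alice): max(11, -29, 20) = 20
n1.3 (Alice): max(-35, -27, -23, -28) = -23
n1 (Farouk): min(-24, 20, -23) = -24
n2.1 (Alice): max(3, -41, -23) = 3
n2.2 (Alice): max(-43, -3) = -3
n2.3 (Alice): max(50, -15, 28, -2) = 50
n2 (Farouk): min(3, -3, 50) = -3
r (Alice): max(-24, -3) = -3
At r, Alice picks n2 (highest: -3).
At n2, Farouk picks n2.2 (lowest: -3).
At n2.2, Alice picks n2.2.2 (highest: -3).
Terminal value -3.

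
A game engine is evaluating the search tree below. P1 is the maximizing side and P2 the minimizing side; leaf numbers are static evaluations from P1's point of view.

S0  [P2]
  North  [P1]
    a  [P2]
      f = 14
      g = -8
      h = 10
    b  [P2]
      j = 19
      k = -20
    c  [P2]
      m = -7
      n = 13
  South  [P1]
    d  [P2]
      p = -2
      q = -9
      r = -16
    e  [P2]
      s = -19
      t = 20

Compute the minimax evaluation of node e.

e (P2): min(-19, 20) = -19

-19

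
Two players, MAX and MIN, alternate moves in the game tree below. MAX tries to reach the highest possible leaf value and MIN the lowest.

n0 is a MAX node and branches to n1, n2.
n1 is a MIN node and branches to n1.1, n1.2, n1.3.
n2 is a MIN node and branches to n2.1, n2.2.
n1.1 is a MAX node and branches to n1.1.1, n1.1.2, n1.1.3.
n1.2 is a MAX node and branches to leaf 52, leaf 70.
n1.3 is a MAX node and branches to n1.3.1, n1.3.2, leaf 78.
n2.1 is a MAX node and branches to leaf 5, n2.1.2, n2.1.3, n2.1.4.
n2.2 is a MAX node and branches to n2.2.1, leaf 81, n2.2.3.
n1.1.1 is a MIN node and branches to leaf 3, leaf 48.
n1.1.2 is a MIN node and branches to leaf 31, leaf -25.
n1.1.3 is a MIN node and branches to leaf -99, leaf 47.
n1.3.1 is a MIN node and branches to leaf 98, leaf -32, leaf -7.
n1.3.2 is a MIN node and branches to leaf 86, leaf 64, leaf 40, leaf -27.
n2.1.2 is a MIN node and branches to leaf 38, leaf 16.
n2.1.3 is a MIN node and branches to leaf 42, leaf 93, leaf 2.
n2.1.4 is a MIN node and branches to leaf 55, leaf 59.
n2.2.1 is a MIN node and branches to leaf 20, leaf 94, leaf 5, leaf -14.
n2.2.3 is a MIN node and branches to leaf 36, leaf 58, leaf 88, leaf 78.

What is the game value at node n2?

n2.1.2 (MIN): min(38, 16) = 16
n2.1.3 (MIN): min(42, 93, 2) = 2
n2.1.4 (MIN): min(55, 59) = 55
n2.1 (MAX): max(5, 16, 2, 55) = 55
n2.2.1 (MIN): min(20, 94, 5, -14) = -14
n2.2.3 (MIN): min(36, 58, 88, 78) = 36
n2.2 (MAX): max(-14, 81, 36) = 81
n2 (MIN): min(55, 81) = 55

55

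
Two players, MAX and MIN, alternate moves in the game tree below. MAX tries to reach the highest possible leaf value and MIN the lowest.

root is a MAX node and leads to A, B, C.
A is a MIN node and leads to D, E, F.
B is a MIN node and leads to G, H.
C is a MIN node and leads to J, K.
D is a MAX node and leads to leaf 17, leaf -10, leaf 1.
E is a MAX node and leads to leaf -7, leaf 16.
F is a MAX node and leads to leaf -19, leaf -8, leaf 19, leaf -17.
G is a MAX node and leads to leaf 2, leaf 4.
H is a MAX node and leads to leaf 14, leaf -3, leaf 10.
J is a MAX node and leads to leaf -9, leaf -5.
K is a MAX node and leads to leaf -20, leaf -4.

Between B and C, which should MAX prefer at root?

B

G (MAX): max(2, 4) = 4
H (MAX): max(14, -3, 10) = 14
B (MIN): min(4, 14) = 4
J (MAX): max(-9, -5) = -5
K (MAX): max(-20, -4) = -4
C (MIN): min(-5, -4) = -5
MAX prefers the higher value; B=4, C=-5. B is better since 4 > -5.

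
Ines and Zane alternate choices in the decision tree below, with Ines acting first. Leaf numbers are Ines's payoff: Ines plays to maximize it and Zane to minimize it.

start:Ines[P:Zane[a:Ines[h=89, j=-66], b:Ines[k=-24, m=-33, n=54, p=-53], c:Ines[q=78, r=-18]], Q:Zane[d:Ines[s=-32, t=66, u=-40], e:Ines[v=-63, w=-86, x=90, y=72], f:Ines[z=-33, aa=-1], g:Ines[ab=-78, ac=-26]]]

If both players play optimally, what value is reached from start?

54

a (Ines): max(89, -66) = 89
b (Ines): max(-24, -33, 54, -53) = 54
c (Ines): max(78, -18) = 78
P (Zane): min(89, 54, 78) = 54
d (Ines): max(-32, 66, -40) = 66
e (Ines): max(-63, -86, 90, 72) = 90
f (Ines): max(-33, -1) = -1
g (Ines): max(-78, -26) = -26
Q (Zane): min(66, 90, -1, -26) = -26
start (Ines): max(54, -26) = 54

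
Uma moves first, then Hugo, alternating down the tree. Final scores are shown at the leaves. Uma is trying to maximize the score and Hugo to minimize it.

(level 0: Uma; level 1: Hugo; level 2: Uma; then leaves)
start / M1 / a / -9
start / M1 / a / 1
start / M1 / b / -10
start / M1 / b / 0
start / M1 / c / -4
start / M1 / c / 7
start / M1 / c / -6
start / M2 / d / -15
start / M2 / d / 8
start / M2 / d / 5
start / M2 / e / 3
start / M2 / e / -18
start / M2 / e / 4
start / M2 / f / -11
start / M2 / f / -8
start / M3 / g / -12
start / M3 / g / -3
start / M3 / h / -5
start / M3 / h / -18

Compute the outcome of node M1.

a (Uma): max(-9, 1) = 1
b (Uma): max(-10, 0) = 0
c (Uma): max(-4, 7, -6) = 7
M1 (Hugo): min(1, 0, 7) = 0

0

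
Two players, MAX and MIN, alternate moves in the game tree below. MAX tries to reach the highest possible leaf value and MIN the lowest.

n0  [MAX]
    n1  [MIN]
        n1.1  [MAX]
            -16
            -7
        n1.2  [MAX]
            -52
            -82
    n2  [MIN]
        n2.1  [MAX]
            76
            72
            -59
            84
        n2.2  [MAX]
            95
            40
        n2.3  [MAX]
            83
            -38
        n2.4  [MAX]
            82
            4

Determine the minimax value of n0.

82

n1.1 (MAX): max(-16, -7) = -7
n1.2 (MAX): max(-52, -82) = -52
n1 (MIN): min(-7, -52) = -52
n2.1 (MAX): max(76, 72, -59, 84) = 84
n2.2 (MAX): max(95, 40) = 95
n2.3 (MAX): max(83, -38) = 83
n2.4 (MAX): max(82, 4) = 82
n2 (MIN): min(84, 95, 83, 82) = 82
n0 (MAX): max(-52, 82) = 82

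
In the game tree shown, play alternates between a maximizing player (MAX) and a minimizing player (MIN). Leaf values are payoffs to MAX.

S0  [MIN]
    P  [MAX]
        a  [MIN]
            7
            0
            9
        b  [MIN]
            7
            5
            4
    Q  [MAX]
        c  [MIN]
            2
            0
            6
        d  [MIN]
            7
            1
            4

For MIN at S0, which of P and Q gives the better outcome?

a (MIN): min(7, 0, 9) = 0
b (MIN): min(7, 5, 4) = 4
P (MAX): max(0, 4) = 4
c (MIN): min(2, 0, 6) = 0
d (MIN): min(7, 1, 4) = 1
Q (MAX): max(0, 1) = 1
MIN prefers the lower value; P=4, Q=1. Q is better since 1 < 4.

Q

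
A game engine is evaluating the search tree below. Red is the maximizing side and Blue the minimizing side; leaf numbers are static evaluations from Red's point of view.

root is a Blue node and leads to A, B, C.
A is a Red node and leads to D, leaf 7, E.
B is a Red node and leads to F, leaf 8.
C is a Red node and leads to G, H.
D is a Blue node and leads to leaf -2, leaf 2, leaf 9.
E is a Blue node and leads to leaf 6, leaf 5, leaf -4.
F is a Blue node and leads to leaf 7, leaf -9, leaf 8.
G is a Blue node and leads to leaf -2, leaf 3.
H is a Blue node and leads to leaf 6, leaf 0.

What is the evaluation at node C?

G (Blue): min(-2, 3) = -2
H (Blue): min(6, 0) = 0
C (Red): max(-2, 0) = 0

0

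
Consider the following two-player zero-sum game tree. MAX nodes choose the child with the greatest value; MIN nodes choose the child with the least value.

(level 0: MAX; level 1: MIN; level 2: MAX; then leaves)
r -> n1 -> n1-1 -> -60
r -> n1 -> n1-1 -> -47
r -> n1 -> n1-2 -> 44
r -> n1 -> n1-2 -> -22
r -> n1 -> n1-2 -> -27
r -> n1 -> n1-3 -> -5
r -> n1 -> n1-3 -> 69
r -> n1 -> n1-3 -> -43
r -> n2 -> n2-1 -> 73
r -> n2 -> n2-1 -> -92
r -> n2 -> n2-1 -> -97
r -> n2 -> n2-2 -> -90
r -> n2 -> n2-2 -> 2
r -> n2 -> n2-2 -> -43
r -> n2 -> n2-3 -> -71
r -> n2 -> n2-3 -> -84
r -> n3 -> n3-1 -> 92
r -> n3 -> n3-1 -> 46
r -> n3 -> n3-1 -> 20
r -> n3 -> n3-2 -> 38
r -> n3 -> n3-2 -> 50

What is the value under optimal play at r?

n1-1 (MAX): max(-60, -47) = -47
n1-2 (MAX): max(44, -22, -27) = 44
n1-3 (MAX): max(-5, 69, -43) = 69
n1 (MIN): min(-47, 44, 69) = -47
n2-1 (MAX): max(73, -92, -97) = 73
n2-2 (MAX): max(-90, 2, -43) = 2
n2-3 (MAX): max(-71, -84) = -71
n2 (MIN): min(73, 2, -71) = -71
n3-1 (MAX): max(92, 46, 20) = 92
n3-2 (MAX): max(38, 50) = 50
n3 (MIN): min(92, 50) = 50
r (MAX): max(-47, -71, 50) = 50

50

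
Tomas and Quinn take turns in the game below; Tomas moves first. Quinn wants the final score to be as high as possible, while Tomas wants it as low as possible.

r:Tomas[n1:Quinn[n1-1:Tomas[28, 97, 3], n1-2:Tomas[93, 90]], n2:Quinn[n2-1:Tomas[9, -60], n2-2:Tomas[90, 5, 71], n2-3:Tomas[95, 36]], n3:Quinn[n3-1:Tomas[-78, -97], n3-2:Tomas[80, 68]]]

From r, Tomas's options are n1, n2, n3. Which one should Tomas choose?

n1-1 (Tomas): min(28, 97, 3) = 3
n1-2 (Tomas): min(93, 90) = 90
n1 (Quinn): max(3, 90) = 90
n2-1 (Tomas): min(9, -60) = -60
n2-2 (Tomas): min(90, 5, 71) = 5
n2-3 (Tomas): min(95, 36) = 36
n2 (Quinn): max(-60, 5, 36) = 36
n3-1 (Tomas): min(-78, -97) = -97
n3-2 (Tomas): min(80, 68) = 68
n3 (Quinn): max(-97, 68) = 68
r (Tomas): min(90, 36, 68) = 36
Tomas at r wants the lowest of {n1=90, n2=36, n3=68}, so chooses n2.

n2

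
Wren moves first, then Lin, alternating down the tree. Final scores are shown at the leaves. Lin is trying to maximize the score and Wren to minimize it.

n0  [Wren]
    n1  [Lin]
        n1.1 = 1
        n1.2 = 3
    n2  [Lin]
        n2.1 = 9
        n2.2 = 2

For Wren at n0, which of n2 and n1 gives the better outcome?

n2 (Lin): max(9, 2) = 9
n1 (Lin): max(1, 3) = 3
Wren prefers the lower value; n2=9, n1=3. n1 is better since 3 < 9.

n1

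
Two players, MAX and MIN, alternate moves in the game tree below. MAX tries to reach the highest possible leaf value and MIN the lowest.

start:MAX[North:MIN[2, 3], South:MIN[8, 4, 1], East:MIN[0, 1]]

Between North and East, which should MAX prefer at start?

North

North (MIN): min(2, 3) = 2
East (MIN): min(0, 1) = 0
MAX prefers the higher value; North=2, East=0. North is better since 2 > 0.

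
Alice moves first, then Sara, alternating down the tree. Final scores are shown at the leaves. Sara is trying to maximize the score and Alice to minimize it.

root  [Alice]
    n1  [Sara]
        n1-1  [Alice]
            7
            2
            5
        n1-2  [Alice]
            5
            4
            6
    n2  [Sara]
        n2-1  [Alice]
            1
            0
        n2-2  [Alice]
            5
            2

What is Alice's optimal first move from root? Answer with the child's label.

n2

n1-1 (Alice): min(7, 2, 5) = 2
n1-2 (Alice): min(5, 4, 6) = 4
n1 (Sara): max(2, 4) = 4
n2-1 (Alice): min(1, 0) = 0
n2-2 (Alice): min(5, 2) = 2
n2 (Sara): max(0, 2) = 2
root (Alice): min(4, 2) = 2
Alice at root wants the lowest of {n1=4, n2=2}, so chooses n2.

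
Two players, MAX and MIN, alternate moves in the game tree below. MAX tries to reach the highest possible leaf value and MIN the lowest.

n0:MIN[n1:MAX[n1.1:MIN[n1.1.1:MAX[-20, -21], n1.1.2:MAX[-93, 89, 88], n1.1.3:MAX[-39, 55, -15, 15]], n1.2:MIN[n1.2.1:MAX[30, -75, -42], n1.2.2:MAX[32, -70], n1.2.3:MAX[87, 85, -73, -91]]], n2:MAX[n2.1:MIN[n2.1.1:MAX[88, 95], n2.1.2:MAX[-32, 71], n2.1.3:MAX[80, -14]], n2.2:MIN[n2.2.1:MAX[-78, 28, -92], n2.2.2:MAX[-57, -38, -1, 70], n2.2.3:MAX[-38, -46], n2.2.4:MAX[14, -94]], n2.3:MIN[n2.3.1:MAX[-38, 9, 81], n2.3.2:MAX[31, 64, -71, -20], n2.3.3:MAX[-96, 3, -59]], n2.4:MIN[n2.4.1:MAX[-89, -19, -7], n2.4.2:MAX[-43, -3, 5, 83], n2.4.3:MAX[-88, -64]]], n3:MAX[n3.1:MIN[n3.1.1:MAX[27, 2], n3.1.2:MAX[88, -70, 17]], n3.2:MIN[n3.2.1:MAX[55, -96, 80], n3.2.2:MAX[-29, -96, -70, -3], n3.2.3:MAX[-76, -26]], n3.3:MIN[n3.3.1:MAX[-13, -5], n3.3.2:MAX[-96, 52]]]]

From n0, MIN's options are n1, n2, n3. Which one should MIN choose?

n3

n1.1.1 (MAX): max(-20, -21) = -20
n1.1.2 (MAX): max(-93, 89, 88) = 89
n1.1.3 (MAX): max(-39, 55, -15, 15) = 55
n1.1 (MIN): min(-20, 89, 55) = -20
n1.2.1 (MAX): max(30, -75, -42) = 30
n1.2.2 (MAX): max(32, -70) = 32
n1.2.3 (MAX): max(87, 85, -73, -91) = 87
n1.2 (MIN): min(30, 32, 87) = 30
n1 (MAX): max(-20, 30) = 30
n2.1.1 (MAX): max(88, 95) = 95
n2.1.2 (MAX): max(-32, 71) = 71
n2.1.3 (MAX): max(80, -14) = 80
n2.1 (MIN): min(95, 71, 80) = 71
n2.2.1 (MAX): max(-78, 28, -92) = 28
n2.2.2 (MAX): max(-57, -38, -1, 70) = 70
n2.2.3 (MAX): max(-38, -46) = -38
n2.2.4 (MAX): max(14, -94) = 14
n2.2 (MIN): min(28, 70, -38, 14) = -38
n2.3.1 (MAX): max(-38, 9, 81) = 81
n2.3.2 (MAX): max(31, 64, -71, -20) = 64
n2.3.3 (MAX): max(-96, 3, -59) = 3
n2.3 (MIN): min(81, 64, 3) = 3
n2.4.1 (MAX): max(-89, -19, -7) = -7
n2.4.2 (MAX): max(-43, -3, 5, 83) = 83
n2.4.3 (MAX): max(-88, -64) = -64
n2.4 (MIN): min(-7, 83, -64) = -64
n2 (MAX): max(71, -38, 3, -64) = 71
n3.1.1 (MAX): max(27, 2) = 27
n3.1.2 (MAX): max(88, -70, 17) = 88
n3.1 (MIN): min(27, 88) = 27
n3.2.1 (MAX): max(55, -96, 80) = 80
n3.2.2 (MAX): max(-29, -96, -70, -3) = -3
n3.2.3 (MAX): max(-76, -26) = -26
n3.2 (MIN): min(80, -3, -26) = -26
n3.3.1 (MAX): max(-13, -5) = -5
n3.3.2 (MAX): max(-96, 52) = 52
n3.3 (MIN): min(-5, 52) = -5
n3 (MAX): max(27, -26, -5) = 27
n0 (MIN): min(30, 71, 27) = 27
MIN at n0 wants the lowest of {n1=30, n2=71, n3=27}, so chooses n3.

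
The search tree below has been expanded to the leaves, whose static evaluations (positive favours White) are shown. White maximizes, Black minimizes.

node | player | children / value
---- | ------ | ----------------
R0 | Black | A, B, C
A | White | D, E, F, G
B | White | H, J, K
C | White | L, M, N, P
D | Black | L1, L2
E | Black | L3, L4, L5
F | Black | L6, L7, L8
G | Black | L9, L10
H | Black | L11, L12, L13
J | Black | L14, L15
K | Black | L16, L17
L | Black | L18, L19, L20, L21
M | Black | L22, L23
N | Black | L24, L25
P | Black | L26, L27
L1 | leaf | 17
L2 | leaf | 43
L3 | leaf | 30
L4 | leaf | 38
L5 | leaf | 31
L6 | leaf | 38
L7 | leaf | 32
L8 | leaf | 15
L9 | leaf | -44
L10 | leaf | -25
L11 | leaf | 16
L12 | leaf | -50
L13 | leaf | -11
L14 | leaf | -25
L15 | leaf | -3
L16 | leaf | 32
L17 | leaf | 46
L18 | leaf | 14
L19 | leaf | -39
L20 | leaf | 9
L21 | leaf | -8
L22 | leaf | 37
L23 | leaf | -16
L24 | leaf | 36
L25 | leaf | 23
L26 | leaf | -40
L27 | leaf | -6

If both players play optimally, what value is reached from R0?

23

D (Black): min(17, 43) = 17
E (Black): min(30, 38, 31) = 30
F (Black): min(38, 32, 15) = 15
G (Black): min(-44, -25) = -44
A (White): max(17, 30, 15, -44) = 30
H (Black): min(16, -50, -11) = -50
J (Black): min(-25, -3) = -25
K (Black): min(32, 46) = 32
B (White): max(-50, -25, 32) = 32
L (Black): min(14, -39, 9, -8) = -39
M (Black): min(37, -16) = -16
N (Black): min(36, 23) = 23
P (Black): min(-40, -6) = -40
C (White): max(-39, -16, 23, -40) = 23
R0 (Black): min(30, 32, 23) = 23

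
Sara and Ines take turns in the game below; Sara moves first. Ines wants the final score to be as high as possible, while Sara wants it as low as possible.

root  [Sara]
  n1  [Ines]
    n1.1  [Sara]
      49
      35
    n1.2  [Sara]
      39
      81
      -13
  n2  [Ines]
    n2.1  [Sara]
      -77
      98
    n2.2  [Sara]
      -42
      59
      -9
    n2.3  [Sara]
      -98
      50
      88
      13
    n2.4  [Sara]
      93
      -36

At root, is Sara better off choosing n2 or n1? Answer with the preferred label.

n2.1 (Sara): min(-77, 98) = -77
n2.2 (Sara): min(-42, 59, -9) = -42
n2.3 (Sara): min(-98, 50, 88, 13) = -98
n2.4 (Sara): min(93, -36) = -36
n2 (Ines): max(-77, -42, -98, -36) = -36
n1.1 (Sara): min(49, 35) = 35
n1.2 (Sara): min(39, 81, -13) = -13
n1 (Ines): max(35, -13) = 35
Sara prefers the lower value; n2=-36, n1=35. n2 is better since -36 < 35.

n2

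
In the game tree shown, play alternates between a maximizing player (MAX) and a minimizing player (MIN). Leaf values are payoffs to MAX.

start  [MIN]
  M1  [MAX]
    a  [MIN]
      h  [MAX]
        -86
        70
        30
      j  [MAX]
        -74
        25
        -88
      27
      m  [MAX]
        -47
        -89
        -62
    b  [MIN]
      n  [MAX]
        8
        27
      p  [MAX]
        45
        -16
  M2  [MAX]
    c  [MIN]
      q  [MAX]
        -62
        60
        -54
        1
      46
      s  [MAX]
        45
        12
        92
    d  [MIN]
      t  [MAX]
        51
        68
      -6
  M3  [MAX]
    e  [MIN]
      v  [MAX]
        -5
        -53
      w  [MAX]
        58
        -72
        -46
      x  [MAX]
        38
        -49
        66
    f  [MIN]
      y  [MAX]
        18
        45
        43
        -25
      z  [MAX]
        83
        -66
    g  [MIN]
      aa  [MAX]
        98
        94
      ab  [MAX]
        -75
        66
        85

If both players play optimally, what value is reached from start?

h (MAX): max(-86, 70, 30) = 70
j (MAX): max(-74, 25, -88) = 25
m (MAX): max(-47, -89, -62) = -47
a (MIN): min(70, 25, 27, -47) = -47
n (MAX): max(8, 27) = 27
p (MAX): max(45, -16) = 45
b (MIN): min(27, 45) = 27
M1 (MAX): max(-47, 27) = 27
q (MAX): max(-62, 60, -54, 1) = 60
s (MAX): max(45, 12, 92) = 92
c (MIN): min(60, 46, 92) = 46
t (MAX): max(51, 68) = 68
d (MIN): min(68, -6) = -6
M2 (MAX): max(46, -6) = 46
v (MAX): max(-5, -53) = -5
w (MAX): max(58, -72, -46) = 58
x (MAX): max(38, -49, 66) = 66
e (MIN): min(-5, 58, 66) = -5
y (MAX): max(18, 45, 43, -25) = 45
z (MAX): max(83, -66) = 83
f (MIN): min(45, 83) = 45
aa (MAX): max(98, 94) = 98
ab (MAX): max(-75, 66, 85) = 85
g (MIN): min(98, 85) = 85
M3 (MAX): max(-5, 45, 85) = 85
start (MIN): min(27, 46, 85) = 27

27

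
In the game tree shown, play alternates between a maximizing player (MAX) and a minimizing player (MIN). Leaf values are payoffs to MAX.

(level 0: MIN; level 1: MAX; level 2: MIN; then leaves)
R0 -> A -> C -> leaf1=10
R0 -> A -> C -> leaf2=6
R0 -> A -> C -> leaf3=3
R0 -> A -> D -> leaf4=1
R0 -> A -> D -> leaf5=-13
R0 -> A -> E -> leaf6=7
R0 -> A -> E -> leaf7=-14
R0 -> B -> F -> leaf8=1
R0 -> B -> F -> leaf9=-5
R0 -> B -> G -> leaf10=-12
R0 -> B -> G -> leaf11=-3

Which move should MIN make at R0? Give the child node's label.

B

C (MIN): min(10, 6, 3) = 3
D (MIN): min(1, -13) = -13
E (MIN): min(7, -14) = -14
A (MAX): max(3, -13, -14) = 3
F (MIN): min(1, -5) = -5
G (MIN): min(-12, -3) = -12
B (MAX): max(-5, -12) = -5
R0 (MIN): min(3, -5) = -5
MIN at R0 wants the lowest of {A=3, B=-5}, so chooses B.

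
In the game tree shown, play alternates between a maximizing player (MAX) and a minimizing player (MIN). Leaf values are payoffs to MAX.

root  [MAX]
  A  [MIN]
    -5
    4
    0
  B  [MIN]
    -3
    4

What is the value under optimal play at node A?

-5

A (MIN): min(-5, 4, 0) = -5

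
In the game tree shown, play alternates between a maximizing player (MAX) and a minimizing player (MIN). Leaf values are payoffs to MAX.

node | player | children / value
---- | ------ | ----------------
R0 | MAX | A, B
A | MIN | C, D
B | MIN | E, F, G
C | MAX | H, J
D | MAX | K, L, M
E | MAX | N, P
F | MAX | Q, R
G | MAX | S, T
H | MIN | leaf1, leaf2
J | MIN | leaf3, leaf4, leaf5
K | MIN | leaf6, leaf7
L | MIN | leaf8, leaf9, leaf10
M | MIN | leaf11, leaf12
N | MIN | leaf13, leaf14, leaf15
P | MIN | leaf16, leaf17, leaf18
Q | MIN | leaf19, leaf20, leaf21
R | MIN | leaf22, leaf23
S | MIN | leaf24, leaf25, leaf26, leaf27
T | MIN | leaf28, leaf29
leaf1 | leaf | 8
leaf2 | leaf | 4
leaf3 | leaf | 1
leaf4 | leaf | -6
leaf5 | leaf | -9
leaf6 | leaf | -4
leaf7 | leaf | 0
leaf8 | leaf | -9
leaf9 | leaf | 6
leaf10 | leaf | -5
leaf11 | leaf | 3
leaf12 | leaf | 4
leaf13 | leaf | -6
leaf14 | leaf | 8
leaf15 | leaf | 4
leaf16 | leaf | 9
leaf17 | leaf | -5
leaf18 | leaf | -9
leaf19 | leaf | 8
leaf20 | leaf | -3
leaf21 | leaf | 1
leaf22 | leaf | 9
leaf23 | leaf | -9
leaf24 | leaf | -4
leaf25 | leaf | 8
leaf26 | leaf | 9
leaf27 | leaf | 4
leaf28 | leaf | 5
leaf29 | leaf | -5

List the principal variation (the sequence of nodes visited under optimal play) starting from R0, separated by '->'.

R0 -> A -> D -> M -> leaf11

H (MIN): min(8, 4) = 4
J (MIN): min(1, -6, -9) = -9
C (MAX): max(4, -9) = 4
K (MIN): min(-4, 0) = -4
L (MIN): min(-9, 6, -5) = -9
M (MIN): min(3, 4) = 3
D (MAX): max(-4, -9, 3) = 3
A (MIN): min(4, 3) = 3
N (MIN): min(-6, 8, 4) = -6
P (MIN): min(9, -5, -9) = -9
E (MAX): max(-6, -9) = -6
Q (MIN): min(8, -3, 1) = -3
R (MIN): min(9, -9) = -9
F (MAX): max(-3, -9) = -3
S (MIN): min(-4, 8, 9, 4) = -4
T (MIN): min(5, -5) = -5
G (MAX): max(-4, -5) = -4
B (MIN): min(-6, -3, -4) = -6
R0 (MAX): max(3, -6) = 3
At R0, MAX picks A (highest: 3).
At A, MIN picks D (lowest: 3).
At D, MAX picks M (highest: 3).
At M, MIN picks leaf11 (lowest: 3).
Terminal value 3.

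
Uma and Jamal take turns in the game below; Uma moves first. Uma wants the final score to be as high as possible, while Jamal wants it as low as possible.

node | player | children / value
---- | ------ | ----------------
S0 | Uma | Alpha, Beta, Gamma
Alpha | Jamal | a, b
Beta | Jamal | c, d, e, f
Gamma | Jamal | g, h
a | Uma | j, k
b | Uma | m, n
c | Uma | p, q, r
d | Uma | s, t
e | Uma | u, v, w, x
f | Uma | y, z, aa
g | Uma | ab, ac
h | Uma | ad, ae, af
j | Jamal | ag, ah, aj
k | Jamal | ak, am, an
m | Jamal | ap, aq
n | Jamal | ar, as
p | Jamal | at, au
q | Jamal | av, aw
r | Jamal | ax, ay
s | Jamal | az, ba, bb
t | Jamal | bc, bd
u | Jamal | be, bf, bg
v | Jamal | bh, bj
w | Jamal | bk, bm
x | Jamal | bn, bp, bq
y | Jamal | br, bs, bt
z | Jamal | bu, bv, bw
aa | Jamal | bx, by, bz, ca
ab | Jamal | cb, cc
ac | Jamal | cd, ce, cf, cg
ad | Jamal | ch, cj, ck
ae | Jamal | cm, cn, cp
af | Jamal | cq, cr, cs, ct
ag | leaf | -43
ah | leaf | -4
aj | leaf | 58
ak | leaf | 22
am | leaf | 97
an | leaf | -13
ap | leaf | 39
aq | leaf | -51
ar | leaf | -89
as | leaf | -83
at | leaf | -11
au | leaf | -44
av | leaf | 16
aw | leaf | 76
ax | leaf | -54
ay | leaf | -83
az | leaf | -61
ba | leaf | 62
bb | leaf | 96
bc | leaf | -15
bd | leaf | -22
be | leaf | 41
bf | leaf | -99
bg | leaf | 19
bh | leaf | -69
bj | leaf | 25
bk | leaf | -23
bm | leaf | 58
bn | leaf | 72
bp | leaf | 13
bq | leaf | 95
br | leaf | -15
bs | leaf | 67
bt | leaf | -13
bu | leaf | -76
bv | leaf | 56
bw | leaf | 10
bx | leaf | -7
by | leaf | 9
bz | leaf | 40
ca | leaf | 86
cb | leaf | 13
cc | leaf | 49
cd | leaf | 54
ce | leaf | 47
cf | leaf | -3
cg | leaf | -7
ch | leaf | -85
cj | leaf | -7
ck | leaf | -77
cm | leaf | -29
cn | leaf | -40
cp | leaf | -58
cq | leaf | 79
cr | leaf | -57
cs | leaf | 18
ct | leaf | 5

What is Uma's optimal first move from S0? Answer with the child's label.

Beta

j (Jamal): min(-43, -4, 58) = -43
k (Jamal): min(22, 97, -13) = -13
a (Uma): max(-43, -13) = -13
m (Jamal): min(39, -51) = -51
n (Jamal): min(-89, -83) = -89
b (Uma): max(-51, -89) = -51
Alpha (Jamal): min(-13, -51) = -51
p (Jamal): min(-11, -44) = -44
q (Jamal): min(16, 76) = 16
r (Jamal): min(-54, -83) = -83
c (Uma): max(-44, 16, -83) = 16
s (Jamal): min(-61, 62, 96) = -61
t (Jamal): min(-15, -22) = -22
d (Uma): max(-61, -22) = -22
u (Jamal): min(41, -99, 19) = -99
v (Jamal): min(-69, 25) = -69
w (Jamal): min(-23, 58) = -23
x (Jamal): min(72, 13, 95) = 13
e (Uma): max(-99, -69, -23, 13) = 13
y (Jamal): min(-15, 67, -13) = -15
z (Jamal): min(-76, 56, 10) = -76
aa (Jamal): min(-7, 9, 40, 86) = -7
f (Uma): max(-15, -76, -7) = -7
Beta (Jamal): min(16, -22, 13, -7) = -22
ab (Jamal): min(13, 49) = 13
ac (Jamal): min(54, 47, -3, -7) = -7
g (Uma): max(13, -7) = 13
ad (Jamal): min(-85, -7, -77) = -85
ae (Jamal): min(-29, -40, -58) = -58
af (Jamal): min(79, -57, 18, 5) = -57
h (Uma): max(-85, -58, -57) = -57
Gamma (Jamal): min(13, -57) = -57
S0 (Uma): max(-51, -22, -57) = -22
Uma at S0 wants the highest of {Alpha=-51, Beta=-22, Gamma=-57}, so chooses Beta.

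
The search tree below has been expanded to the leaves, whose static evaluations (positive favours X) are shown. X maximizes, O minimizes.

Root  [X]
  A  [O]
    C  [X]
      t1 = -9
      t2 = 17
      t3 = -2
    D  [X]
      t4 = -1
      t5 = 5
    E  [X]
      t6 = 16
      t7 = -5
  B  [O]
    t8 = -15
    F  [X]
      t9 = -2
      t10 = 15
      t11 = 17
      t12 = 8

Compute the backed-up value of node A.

C (X): max(-9, 17, -2) = 17
D (X): max(-1, 5) = 5
E (X): max(16, -5) = 16
A (O): min(17, 5, 16) = 5

5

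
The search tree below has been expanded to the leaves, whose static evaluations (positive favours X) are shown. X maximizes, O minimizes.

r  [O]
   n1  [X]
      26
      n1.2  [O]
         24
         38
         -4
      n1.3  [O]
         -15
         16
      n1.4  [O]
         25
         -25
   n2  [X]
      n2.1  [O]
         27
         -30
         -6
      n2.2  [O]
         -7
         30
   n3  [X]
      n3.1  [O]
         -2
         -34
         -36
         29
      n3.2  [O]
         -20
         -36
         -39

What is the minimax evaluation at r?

n1.2 (O): min(24, 38, -4) = -4
n1.3 (O): min(-15, 16) = -15
n1.4 (O): min(25, -25) = -25
n1 (X): max(26, -4, -15, -25) = 26
n2.1 (O): min(27, -30, -6) = -30
n2.2 (O): min(-7, 30) = -7
n2 (X): max(-30, -7) = -7
n3.1 (O): min(-2, -34, -36, 29) = -36
n3.2 (O): min(-20, -36, -39) = -39
n3 (X): max(-36, -39) = -36
r (O): min(26, -7, -36) = -36

-36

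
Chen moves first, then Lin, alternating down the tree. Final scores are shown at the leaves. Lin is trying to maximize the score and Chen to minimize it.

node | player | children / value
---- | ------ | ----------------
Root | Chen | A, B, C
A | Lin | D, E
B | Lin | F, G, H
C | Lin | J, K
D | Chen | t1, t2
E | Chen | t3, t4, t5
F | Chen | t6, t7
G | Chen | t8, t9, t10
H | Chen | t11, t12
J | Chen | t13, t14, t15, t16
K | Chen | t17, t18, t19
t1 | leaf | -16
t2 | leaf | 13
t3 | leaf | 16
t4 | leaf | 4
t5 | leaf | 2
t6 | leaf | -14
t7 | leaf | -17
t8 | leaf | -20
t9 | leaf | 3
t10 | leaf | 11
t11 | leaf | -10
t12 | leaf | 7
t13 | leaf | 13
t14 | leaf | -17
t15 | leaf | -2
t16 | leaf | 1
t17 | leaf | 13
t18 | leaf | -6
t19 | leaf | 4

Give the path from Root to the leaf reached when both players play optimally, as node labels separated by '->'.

D (Chen): min(-16, 13) = -16
E (Chen): min(16, 4, 2) = 2
A (Lin): max(-16, 2) = 2
F (Chen): min(-14, -17) = -17
G (Chen): min(-20, 3, 11) = -20
H (Chen): min(-10, 7) = -10
B (Lin): max(-17, -20, -10) = -10
J (Chen): min(13, -17, -2, 1) = -17
K (Chen): min(13, -6, 4) = -6
C (Lin): max(-17, -6) = -6
Root (Chen): min(2, -10, -6) = -10
At Root, Chen picks B (lowest: -10).
At B, Lin picks H (highest: -10).
At H, Chen picks t11 (lowest: -10).
Terminal value -10.

Root -> B -> H -> t11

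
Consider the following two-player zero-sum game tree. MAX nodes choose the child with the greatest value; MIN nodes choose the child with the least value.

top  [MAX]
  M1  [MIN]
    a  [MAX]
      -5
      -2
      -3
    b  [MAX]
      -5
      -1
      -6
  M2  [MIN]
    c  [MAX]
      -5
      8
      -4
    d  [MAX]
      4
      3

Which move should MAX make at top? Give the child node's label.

a (MAX): max(-5, -2, -3) = -2
b (MAX): max(-5, -1, -6) = -1
M1 (MIN): min(-2, -1) = -2
c (MAX): max(-5, 8, -4) = 8
d (MAX): max(4, 3) = 4
M2 (MIN): min(8, 4) = 4
top (MAX): max(-2, 4) = 4
MAX at top wants the highest of {M1=-2, M2=4}, so chooses M2.

M2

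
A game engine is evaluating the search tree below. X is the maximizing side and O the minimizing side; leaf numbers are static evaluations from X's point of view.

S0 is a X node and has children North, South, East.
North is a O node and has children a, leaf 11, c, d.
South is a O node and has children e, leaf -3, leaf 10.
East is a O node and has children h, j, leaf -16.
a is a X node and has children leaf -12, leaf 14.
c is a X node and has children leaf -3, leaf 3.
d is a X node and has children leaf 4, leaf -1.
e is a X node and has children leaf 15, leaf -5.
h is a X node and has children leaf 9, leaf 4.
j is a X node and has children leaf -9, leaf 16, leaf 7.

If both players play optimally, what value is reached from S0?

3

a (X): max(-12, 14) = 14
c (X): max(-3, 3) = 3
d (X): max(4, -1) = 4
North (O): min(14, 11, 3, 4) = 3
e (X): max(15, -5) = 15
South (O): min(15, -3, 10) = -3
h (X): max(9, 4) = 9
j (X): max(-9, 16, 7) = 16
East (O): min(9, 16, -16) = -16
S0 (X): max(3, -3, -16) = 3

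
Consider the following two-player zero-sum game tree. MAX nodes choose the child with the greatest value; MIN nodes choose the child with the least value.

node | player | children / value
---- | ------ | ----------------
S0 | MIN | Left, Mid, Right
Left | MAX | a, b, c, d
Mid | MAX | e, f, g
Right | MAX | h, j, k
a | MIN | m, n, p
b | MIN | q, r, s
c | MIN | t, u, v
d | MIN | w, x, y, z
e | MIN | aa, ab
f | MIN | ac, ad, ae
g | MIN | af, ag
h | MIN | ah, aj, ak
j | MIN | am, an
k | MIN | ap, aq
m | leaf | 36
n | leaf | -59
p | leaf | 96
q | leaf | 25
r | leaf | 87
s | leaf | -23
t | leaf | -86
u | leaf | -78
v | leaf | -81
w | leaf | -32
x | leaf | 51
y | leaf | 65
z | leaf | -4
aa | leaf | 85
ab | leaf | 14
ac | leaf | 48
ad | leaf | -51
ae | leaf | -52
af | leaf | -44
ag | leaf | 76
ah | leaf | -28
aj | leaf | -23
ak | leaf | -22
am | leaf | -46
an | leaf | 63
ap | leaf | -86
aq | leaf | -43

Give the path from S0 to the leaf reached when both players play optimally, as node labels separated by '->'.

a (MIN): min(36, -59, 96) = -59
b (MIN): min(25, 87, -23) = -23
c (MIN): min(-86, -78, -81) = -86
d (MIN): min(-32, 51, 65, -4) = -32
Left (MAX): max(-59, -23, -86, -32) = -23
e (MIN): min(85, 14) = 14
f (MIN): min(48, -51, -52) = -52
g (MIN): min(-44, 76) = -44
Mid (MAX): max(14, -52, -44) = 14
h (MIN): min(-28, -23, -22) = -28
j (MIN): min(-46, 63) = -46
k (MIN): min(-86, -43) = -86
Right (MAX): max(-28, -46, -86) = -28
S0 (MIN): min(-23, 14, -28) = -28
At S0, MIN picks Right (lowest: -28).
At Right, MAX picks h (highest: -28).
At h, MIN picks ah (lowest: -28).
Terminal value -28.

S0 -> Right -> h -> ah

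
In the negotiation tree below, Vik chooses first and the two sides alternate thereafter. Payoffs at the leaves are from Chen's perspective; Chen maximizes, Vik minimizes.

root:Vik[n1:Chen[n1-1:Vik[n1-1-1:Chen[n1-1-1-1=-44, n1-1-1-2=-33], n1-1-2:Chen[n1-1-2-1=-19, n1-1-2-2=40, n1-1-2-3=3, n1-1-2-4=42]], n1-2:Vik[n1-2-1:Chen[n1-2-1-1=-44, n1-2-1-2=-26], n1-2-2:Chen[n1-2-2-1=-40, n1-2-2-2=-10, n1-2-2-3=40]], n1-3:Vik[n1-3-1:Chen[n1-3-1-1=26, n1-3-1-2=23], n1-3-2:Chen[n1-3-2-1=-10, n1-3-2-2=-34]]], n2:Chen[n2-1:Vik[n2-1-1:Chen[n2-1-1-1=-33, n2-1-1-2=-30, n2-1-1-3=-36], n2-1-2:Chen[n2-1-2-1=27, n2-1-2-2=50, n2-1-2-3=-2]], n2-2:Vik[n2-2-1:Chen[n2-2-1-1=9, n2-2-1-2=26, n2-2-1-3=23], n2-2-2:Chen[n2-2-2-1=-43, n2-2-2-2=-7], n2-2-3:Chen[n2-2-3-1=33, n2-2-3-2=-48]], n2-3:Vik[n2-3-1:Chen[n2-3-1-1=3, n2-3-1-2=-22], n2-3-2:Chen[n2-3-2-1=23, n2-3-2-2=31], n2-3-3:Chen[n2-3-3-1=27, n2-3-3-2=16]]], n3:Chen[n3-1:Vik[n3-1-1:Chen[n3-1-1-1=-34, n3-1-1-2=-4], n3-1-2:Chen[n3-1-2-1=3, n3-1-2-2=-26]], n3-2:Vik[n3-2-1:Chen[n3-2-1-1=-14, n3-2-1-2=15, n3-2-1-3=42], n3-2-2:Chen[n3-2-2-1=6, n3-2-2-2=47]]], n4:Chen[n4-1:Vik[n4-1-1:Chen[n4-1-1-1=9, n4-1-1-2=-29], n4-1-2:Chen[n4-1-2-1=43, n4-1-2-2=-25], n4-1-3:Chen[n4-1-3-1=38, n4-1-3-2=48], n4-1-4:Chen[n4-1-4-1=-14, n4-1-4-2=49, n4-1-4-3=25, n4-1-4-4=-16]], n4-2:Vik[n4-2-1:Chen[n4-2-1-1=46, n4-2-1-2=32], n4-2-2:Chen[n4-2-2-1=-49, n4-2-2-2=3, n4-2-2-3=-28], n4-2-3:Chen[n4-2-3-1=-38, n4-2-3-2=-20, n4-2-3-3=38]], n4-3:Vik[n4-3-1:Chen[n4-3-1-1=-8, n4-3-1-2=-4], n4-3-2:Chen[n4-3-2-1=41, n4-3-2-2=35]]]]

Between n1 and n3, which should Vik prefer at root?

n1-1-1 (Chen): max(-44, -33) = -33
n1-1-2 (Chen): max(-19, 40, 3, 42) = 42
n1-1 (Vik): min(-33, 42) = -33
n1-2-1 (Chen): max(-44, -26) = -26
n1-2-2 (Chen): max(-40, -10, 40) = 40
n1-2 (Vik): min(-26, 40) = -26
n1-3-1 (Chen): max(26, 23) = 26
n1-3-2 (Chen): max(-10, -34) = -10
n1-3 (Vik): min(26, -10) = -10
n1 (Chen): max(-33, -26, -10) = -10
n3-1-1 (Chen): max(-34, -4) = -4
n3-1-2 (Chen): max(3, -26) = 3
n3-1 (Vik): min(-4, 3) = -4
n3-2-1 (Chen): max(-14, 15, 42) = 42
n3-2-2 (Chen): max(6, 47) = 47
n3-2 (Vik): min(42, 47) = 42
n3 (Chen): max(-4, 42) = 42
Vik prefers the lower value; n1=-10, n3=42. n1 is better since -10 < 42.

n1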